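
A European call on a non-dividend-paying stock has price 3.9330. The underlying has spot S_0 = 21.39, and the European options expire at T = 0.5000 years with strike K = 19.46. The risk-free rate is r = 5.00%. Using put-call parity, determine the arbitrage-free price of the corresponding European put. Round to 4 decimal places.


Put-call parity: C - P = S_0 * exp(-qT) - K * exp(-rT).
S_0 * exp(-qT) = 21.3900 * 1.00000000 = 21.39000000
K * exp(-rT) = 19.4600 * 0.97530991 = 18.97953089
P = C - S*exp(-qT) + K*exp(-rT)
P = 3.9330 - 21.39000000 + 18.97953089 = 1.5225

Answer: Put price = 1.5225


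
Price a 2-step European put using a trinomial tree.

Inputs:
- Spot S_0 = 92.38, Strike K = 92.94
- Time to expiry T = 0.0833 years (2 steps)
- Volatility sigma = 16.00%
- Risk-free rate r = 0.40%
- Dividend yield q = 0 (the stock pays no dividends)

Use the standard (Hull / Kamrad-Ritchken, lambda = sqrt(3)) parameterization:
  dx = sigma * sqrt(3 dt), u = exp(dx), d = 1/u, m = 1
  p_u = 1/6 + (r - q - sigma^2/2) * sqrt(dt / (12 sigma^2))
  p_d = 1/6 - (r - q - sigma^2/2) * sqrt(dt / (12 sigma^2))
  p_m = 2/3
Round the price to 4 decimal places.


dt = T/N = 0.041650; dx = sigma*sqrt(3*dt) = 0.056557
u = exp(dx) = 1.058187; d = 1/u = 0.945012
p_u = 0.163426, p_m = 0.666667, p_d = 0.169907
Discount per step: exp(-r*dt) = 0.999833
Stock lattice S(k, j) with j the centered position index:
  k=0: S(0,+0) = 92.3800
  k=1: S(1,-1) = 87.3002; S(1,+0) = 92.3800; S(1,+1) = 97.7553
  k=2: S(2,-2) = 82.4998; S(2,-1) = 87.3002; S(2,+0) = 92.3800; S(2,+1) = 97.7553; S(2,+2) = 103.4434
Terminal payoffs V(N, j) = max(K - S_T, 0):
  V(2,-2) = 10.440185; V(2,-1) = 5.639754; V(2,+0) = 0.560000; V(2,+1) = 0.000000; V(2,+2) = 0.000000
Backward induction: V(k, j) = exp(-r*dt) * [p_u * V(k+1, j+1) + p_m * V(k+1, j) + p_d * V(k+1, j-1)]
  V(1,-1) = exp(-r*dt) * [p_u*0.560000 + p_m*5.639754 + p_d*10.440185] = 5.624278
  V(1,+0) = exp(-r*dt) * [p_u*0.000000 + p_m*0.560000 + p_d*5.639754] = 1.331345
  V(1,+1) = exp(-r*dt) * [p_u*0.000000 + p_m*0.000000 + p_d*0.560000] = 0.095132
  V(0,+0) = exp(-r*dt) * [p_u*0.095132 + p_m*1.331345 + p_d*5.624278] = 1.858404

Answer: Price = V(0,0) = 1.8584


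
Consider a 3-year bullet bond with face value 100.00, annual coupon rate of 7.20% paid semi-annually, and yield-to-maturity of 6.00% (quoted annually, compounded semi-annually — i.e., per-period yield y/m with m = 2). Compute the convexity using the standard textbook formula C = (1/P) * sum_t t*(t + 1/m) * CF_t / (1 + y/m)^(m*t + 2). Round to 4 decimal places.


Coupon per period c = face * coupon_rate / m = 3.600000
Periods per year m = 2; per-period yield y/m = 0.030000
Number of cashflows N = 6
Cashflows (t years, CF_t, discount factor 1/(1+y/m)^(m*t), PV):
  t = 0.5000: CF_t = 3.600000, DF = 0.970874, PV = 3.495146
  t = 1.0000: CF_t = 3.600000, DF = 0.942596, PV = 3.393345
  t = 1.5000: CF_t = 3.600000, DF = 0.915142, PV = 3.294510
  t = 2.0000: CF_t = 3.600000, DF = 0.888487, PV = 3.198553
  t = 2.5000: CF_t = 3.600000, DF = 0.862609, PV = 3.105392
  t = 3.0000: CF_t = 103.600000, DF = 0.837484, PV = 86.763369
Price P = sum_t PV_t = 103.250315
Convexity numerator sum_t t*(t + 1/m) * CF_t / (1+y/m)^(m*t + 2):
  t = 0.5000: term = 1.647255
  t = 1.0000: term = 4.797830
  t = 1.5000: term = 9.316175
  t = 2.0000: term = 15.074717
  t = 2.5000: term = 21.953471
  t = 3.0000: term = 858.719365
Convexity = (1/P) * sum = 911.508812 / 103.250315 = 8.828146

Answer: Convexity = 8.8281


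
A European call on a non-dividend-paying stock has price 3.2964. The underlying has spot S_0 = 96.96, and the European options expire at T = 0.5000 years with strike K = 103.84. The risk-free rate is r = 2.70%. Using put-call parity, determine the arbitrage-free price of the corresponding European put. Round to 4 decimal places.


Answer: Put price = 8.7840

Derivation:
Put-call parity: C - P = S_0 * exp(-qT) - K * exp(-rT).
S_0 * exp(-qT) = 96.9600 * 1.00000000 = 96.96000000
K * exp(-rT) = 103.8400 * 0.98659072 = 102.44757998
P = C - S*exp(-qT) + K*exp(-rT)
P = 3.2964 - 96.96000000 + 102.44757998 = 8.7840


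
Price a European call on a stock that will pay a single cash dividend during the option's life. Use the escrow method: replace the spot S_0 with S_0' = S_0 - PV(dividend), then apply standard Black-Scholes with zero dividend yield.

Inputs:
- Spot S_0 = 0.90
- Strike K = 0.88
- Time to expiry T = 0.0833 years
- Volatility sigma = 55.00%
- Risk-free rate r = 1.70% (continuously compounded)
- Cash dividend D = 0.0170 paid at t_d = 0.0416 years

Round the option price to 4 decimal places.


PV(D) = D * exp(-r * t_d) = 0.0170 * 0.99929305 = 0.01698798
S_0' = S_0 - PV(D) = 0.9000 - 0.01698798 = 0.88301202
d1 = (ln(S_0'/K) + (r + sigma^2/2)*T) / (sigma*sqrt(T)) = 0.10981590
d2 = d1 - sigma*sqrt(T) = -0.04892366
exp(-rT) = 0.99858490
N(d1) = 0.54372231; N(d2) = 0.48049006
C = S_0' * N(d1) - K * exp(-rT) * N(d2) = 0.88301202 * 0.54372231 - 0.8800 * 0.99858490 * 0.48049006 = 0.0579

Answer: Price = 0.0579


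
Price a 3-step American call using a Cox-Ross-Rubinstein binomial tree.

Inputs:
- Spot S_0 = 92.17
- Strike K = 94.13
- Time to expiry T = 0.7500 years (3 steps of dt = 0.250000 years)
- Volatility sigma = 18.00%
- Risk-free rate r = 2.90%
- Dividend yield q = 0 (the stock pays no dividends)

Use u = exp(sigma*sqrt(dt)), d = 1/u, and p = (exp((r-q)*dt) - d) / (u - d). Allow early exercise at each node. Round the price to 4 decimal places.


Answer: Price = V(0,0) = 6.1672

Derivation:
dt = T/N = 0.250000
u = exp(sigma*sqrt(dt)) = 1.094174; d = 1/u = 0.913931
p = (exp((r-q)*dt) - d) / (u - d) = 0.517885
Discount per step: exp(-r*dt) = 0.992776
Stock lattice S(k, i) with i counting down-moves:
  k=0: S(0,0) = 92.1700
  k=1: S(1,0) = 100.8500; S(1,1) = 84.2370
  k=2: S(2,0) = 110.3475; S(2,1) = 92.1700; S(2,2) = 76.9869
  k=3: S(3,0) = 120.7394; S(3,1) = 100.8500; S(3,2) = 84.2370; S(3,3) = 70.3607
Terminal payoffs V(N, i) = max(S_T - K, 0):
  V(3,0) = 26.609423; V(3,1) = 6.720044; V(3,2) = 0.000000; V(3,3) = 0.000000
Backward induction: V(k, i) = exp(-r*dt) * [p * V(k+1, i) + (1-p) * V(k+1, i+1)]; then take max(V_cont, immediate exercise) for American.
  V(2,0) = exp(-r*dt) * [p*26.609423 + (1-p)*6.720044] = 16.897499; exercise = 16.217524; V(2,0) = max -> 16.897499
  V(2,1) = exp(-r*dt) * [p*6.720044 + (1-p)*0.000000] = 3.455068; exercise = 0.000000; V(2,1) = max -> 3.455068
  V(2,2) = exp(-r*dt) * [p*0.000000 + (1-p)*0.000000] = 0.000000; exercise = 0.000000; V(2,2) = max -> 0.000000
  V(1,0) = exp(-r*dt) * [p*16.897499 + (1-p)*3.455068] = 10.341451; exercise = 6.720044; V(1,0) = max -> 10.341451
  V(1,1) = exp(-r*dt) * [p*3.455068 + (1-p)*0.000000] = 1.776402; exercise = 0.000000; V(1,1) = max -> 1.776402
  V(0,0) = exp(-r*dt) * [p*10.341451 + (1-p)*1.776402] = 6.167235; exercise = 0.000000; V(0,0) = max -> 6.167235


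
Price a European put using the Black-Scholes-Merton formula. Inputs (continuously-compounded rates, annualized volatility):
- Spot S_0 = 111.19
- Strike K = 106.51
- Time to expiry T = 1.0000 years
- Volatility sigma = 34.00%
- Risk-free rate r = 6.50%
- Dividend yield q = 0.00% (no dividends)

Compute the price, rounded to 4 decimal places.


Answer: Price = 9.2546

Derivation:
d1 = (ln(S/K) + (r - q + 0.5*sigma^2) * T) / (sigma * sqrt(T)) = 0.48765168
d2 = d1 - sigma * sqrt(T) = 0.14765168
exp(-rT) = 0.93706746; exp(-qT) = 1.00000000
P = K * exp(-rT) * N(-d2) - S_0 * exp(-qT) * N(-d1)
N(-d1) = 0.31289829; N(-d2) = 0.44130883
P = 106.5100 * 0.93706746 * 0.44130883 - 111.1900 * 1.00000000 * 0.31289829 = 9.2546


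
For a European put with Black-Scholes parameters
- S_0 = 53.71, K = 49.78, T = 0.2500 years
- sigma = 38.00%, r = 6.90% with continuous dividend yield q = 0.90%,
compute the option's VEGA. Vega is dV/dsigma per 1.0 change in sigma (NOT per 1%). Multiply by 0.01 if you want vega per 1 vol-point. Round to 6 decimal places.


Answer: Vega = 9.066608

Derivation:
d1 = 0.5738731946; d2 = 0.3838731946
phi(d1) = 0.3383739091; exp(-qT) = 0.9977525294; exp(-rT) = 0.9828979294
Vega = S * exp(-qT) * phi(d1) * sqrt(T) = 53.7100 * 0.9977525294 * 0.3383739091 * 0.5000000000 = 9.066608


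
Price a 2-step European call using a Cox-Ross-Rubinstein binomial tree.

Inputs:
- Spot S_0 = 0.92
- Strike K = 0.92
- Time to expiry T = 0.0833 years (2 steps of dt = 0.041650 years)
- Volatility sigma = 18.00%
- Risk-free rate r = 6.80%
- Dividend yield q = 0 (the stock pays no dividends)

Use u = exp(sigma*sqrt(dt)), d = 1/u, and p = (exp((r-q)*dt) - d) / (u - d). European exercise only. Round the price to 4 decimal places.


Answer: Price = V(0,0) = 0.0195

Derivation:
dt = T/N = 0.041650
u = exp(sigma*sqrt(dt)) = 1.037418; d = 1/u = 0.963932
p = (exp((r-q)*dt) - d) / (u - d) = 0.529412
Discount per step: exp(-r*dt) = 0.997172
Stock lattice S(k, i) with i counting down-moves:
  k=0: S(0,0) = 0.9200
  k=1: S(1,0) = 0.9544; S(1,1) = 0.8868
  k=2: S(2,0) = 0.9901; S(2,1) = 0.9200; S(2,2) = 0.8548
Terminal payoffs V(N, i) = max(S_T - K, 0):
  V(2,0) = 0.070137; V(2,1) = 0.000000; V(2,2) = 0.000000
Backward induction: V(k, i) = exp(-r*dt) * [p * V(k+1, i) + (1-p) * V(k+1, i+1)].
  V(1,0) = exp(-r*dt) * [p*0.070137 + (1-p)*0.000000] = 0.037027
  V(1,1) = exp(-r*dt) * [p*0.000000 + (1-p)*0.000000] = 0.000000
  V(0,0) = exp(-r*dt) * [p*0.037027 + (1-p)*0.000000] = 0.019547


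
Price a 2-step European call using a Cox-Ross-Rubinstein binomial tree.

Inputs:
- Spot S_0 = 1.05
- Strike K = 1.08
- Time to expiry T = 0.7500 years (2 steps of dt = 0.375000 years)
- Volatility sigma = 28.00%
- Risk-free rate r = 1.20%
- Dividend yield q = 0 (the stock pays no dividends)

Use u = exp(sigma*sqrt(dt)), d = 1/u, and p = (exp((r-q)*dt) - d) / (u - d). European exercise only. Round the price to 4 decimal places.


Answer: Price = V(0,0) = 0.0876

Derivation:
dt = T/N = 0.375000
u = exp(sigma*sqrt(dt)) = 1.187042; d = 1/u = 0.842430
p = (exp((r-q)*dt) - d) / (u - d) = 0.470326
Discount per step: exp(-r*dt) = 0.995510
Stock lattice S(k, i) with i counting down-moves:
  k=0: S(0,0) = 1.0500
  k=1: S(1,0) = 1.2464; S(1,1) = 0.8846
  k=2: S(2,0) = 1.4795; S(2,1) = 1.0500; S(2,2) = 0.7452
Terminal payoffs V(N, i) = max(S_T - K, 0):
  V(2,0) = 0.399522; V(2,1) = 0.000000; V(2,2) = 0.000000
Backward induction: V(k, i) = exp(-r*dt) * [p * V(k+1, i) + (1-p) * V(k+1, i+1)].
  V(1,0) = exp(-r*dt) * [p*0.399522 + (1-p)*0.000000] = 0.187062
  V(1,1) = exp(-r*dt) * [p*0.000000 + (1-p)*0.000000] = 0.000000
  V(0,0) = exp(-r*dt) * [p*0.187062 + (1-p)*0.000000] = 0.087585


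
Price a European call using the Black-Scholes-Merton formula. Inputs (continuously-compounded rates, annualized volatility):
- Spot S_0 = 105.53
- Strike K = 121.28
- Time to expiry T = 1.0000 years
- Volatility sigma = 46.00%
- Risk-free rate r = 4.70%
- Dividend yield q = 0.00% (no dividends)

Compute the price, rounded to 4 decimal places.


Answer: Price = 15.4266

Derivation:
d1 = (ln(S/K) + (r - q + 0.5*sigma^2) * T) / (sigma * sqrt(T)) = 0.02976815
d2 = d1 - sigma * sqrt(T) = -0.43023185
exp(-rT) = 0.95408740; exp(-qT) = 1.00000000
C = S_0 * exp(-qT) * N(d1) - K * exp(-rT) * N(d2)
N(d1) = 0.51187402; N(d2) = 0.33351350
C = 105.5300 * 1.00000000 * 0.51187402 - 121.2800 * 0.95408740 * 0.33351350 = 15.4266


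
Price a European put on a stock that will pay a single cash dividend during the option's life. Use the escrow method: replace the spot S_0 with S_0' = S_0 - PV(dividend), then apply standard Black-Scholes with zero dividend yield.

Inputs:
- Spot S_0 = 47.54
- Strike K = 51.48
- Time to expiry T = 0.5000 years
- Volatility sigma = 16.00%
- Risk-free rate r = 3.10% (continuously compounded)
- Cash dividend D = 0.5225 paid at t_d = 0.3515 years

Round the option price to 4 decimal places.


PV(D) = D * exp(-r * t_d) = 0.5225 * 0.98916265 = 0.51683749
S_0' = S_0 - PV(D) = 47.5400 - 0.51683749 = 47.02316251
d1 = (ln(S_0'/K) + (r + sigma^2/2)*T) / (sigma*sqrt(T)) = -0.60681326
d2 = d1 - sigma*sqrt(T) = -0.71995034
exp(-rT) = 0.98461951
N(-d1) = 0.72801258; N(-d2) = 0.76422221
P = K * exp(-rT) * N(-d2) - S_0' * N(-d1) = 51.4800 * 0.98461951 * 0.76422221 - 47.02316251 * 0.72801258 = 4.5036

Answer: Price = 4.5036


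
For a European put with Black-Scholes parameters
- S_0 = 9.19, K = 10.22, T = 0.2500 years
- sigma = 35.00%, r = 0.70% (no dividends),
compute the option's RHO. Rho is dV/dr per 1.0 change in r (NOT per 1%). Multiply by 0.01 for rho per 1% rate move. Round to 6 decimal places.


Answer: Rho = -1.921011

Derivation:
d1 = -0.5095322766; d2 = -0.6845322766
phi(d1) = 0.3503754085; exp(-qT) = 1.0000000000; exp(-rT) = 0.9982515304
N(-d2) = 0.7531804424
Rho = -K*T*exp(-rT)*N(-d2) = -10.2200 * 0.2500 * 0.9982515304 * 0.7531804424 = -1.921011


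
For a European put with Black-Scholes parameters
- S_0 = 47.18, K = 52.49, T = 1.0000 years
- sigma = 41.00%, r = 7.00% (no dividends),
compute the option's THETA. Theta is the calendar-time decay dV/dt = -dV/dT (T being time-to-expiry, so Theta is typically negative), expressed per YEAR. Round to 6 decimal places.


Answer: Theta = -1.723261

Derivation:
d1 = 0.1156034115; d2 = -0.2943965885
phi(d1) = 0.3962854050; exp(-qT) = 1.0000000000; exp(-rT) = 0.9323938199
Theta = -S*exp(-qT)*phi(d1)*sigma/(2*sqrt(T)) + r*K*exp(-rT)*N(-d2) - q*S*exp(-qT)*N(-d1)
N(-d1) = 0.4539834295; N(-d2) = 0.6157725633; sqrt(T) = 1.0000000000
Term 1 = -47.1800 * 1.0000000000 * 0.3962854050 * 0.4100 / (2 * 1.0000000000) = -3.8328328086
Term 2 = 0.0700 * 52.4900 * 0.9323938199 * 0.6157725633 = 2.1095719071
Term 3 = 0 (no dividend yield, q = 0)
Theta = -3.8328328086 + (2.1095719071) + (0.0000000000) = -1.723261


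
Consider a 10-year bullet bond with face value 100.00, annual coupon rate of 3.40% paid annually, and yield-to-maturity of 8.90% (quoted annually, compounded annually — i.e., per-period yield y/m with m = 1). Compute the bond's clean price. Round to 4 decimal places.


Coupon per period c = face * coupon_rate / m = 3.400000
Periods per year m = 1; per-period yield y/m = 0.089000
Number of cashflows N = 10
Cashflows (t years, CF_t, discount factor 1/(1+y/m)^(m*t), PV):
  t = 1.0000: CF_t = 3.400000, DF = 0.918274, PV = 3.122130
  t = 2.0000: CF_t = 3.400000, DF = 0.843226, PV = 2.866970
  t = 3.0000: CF_t = 3.400000, DF = 0.774313, PV = 2.632663
  t = 4.0000: CF_t = 3.400000, DF = 0.711031, PV = 2.417505
  t = 5.0000: CF_t = 3.400000, DF = 0.652921, PV = 2.219931
  t = 6.0000: CF_t = 3.400000, DF = 0.599560, PV = 2.038504
  t = 7.0000: CF_t = 3.400000, DF = 0.550560, PV = 1.871905
  t = 8.0000: CF_t = 3.400000, DF = 0.505565, PV = 1.718921
  t = 9.0000: CF_t = 3.400000, DF = 0.464247, PV = 1.578440
  t = 10.0000: CF_t = 103.400000, DF = 0.426306, PV = 44.080016
Price P = sum_t PV_t = 64.546985

Answer: Price = 64.5470


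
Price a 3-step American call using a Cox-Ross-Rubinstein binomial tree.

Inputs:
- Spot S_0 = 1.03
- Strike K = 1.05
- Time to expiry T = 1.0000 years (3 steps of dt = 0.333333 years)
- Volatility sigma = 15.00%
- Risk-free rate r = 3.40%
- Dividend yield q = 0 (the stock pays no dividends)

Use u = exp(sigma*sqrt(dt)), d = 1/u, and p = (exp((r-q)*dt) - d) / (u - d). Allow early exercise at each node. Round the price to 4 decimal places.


Answer: Price = V(0,0) = 0.0731

Derivation:
dt = T/N = 0.333333
u = exp(sigma*sqrt(dt)) = 1.090463; d = 1/u = 0.917042
p = (exp((r-q)*dt) - d) / (u - d) = 0.544086
Discount per step: exp(-r*dt) = 0.988731
Stock lattice S(k, i) with i counting down-moves:
  k=0: S(0,0) = 1.0300
  k=1: S(1,0) = 1.1232; S(1,1) = 0.9446
  k=2: S(2,0) = 1.2248; S(2,1) = 1.0300; S(2,2) = 0.8662
  k=3: S(3,0) = 1.3356; S(3,1) = 1.1232; S(3,2) = 0.9446; S(3,3) = 0.7943
Terminal payoffs V(N, i) = max(S_T - K, 0):
  V(3,0) = 0.285581; V(3,1) = 0.073177; V(3,2) = 0.000000; V(3,3) = 0.000000
Backward induction: V(k, i) = exp(-r*dt) * [p * V(k+1, i) + (1-p) * V(k+1, i+1)]; then take max(V_cont, immediate exercise) for American.
  V(2,0) = exp(-r*dt) * [p*0.285581 + (1-p)*0.073177] = 0.186616; exercise = 0.174783; V(2,0) = max -> 0.186616
  V(2,1) = exp(-r*dt) * [p*0.073177 + (1-p)*0.000000] = 0.039366; exercise = 0.000000; V(2,1) = max -> 0.039366
  V(2,2) = exp(-r*dt) * [p*0.000000 + (1-p)*0.000000] = 0.000000; exercise = 0.000000; V(2,2) = max -> 0.000000
  V(1,0) = exp(-r*dt) * [p*0.186616 + (1-p)*0.039366] = 0.118136; exercise = 0.073177; V(1,0) = max -> 0.118136
  V(1,1) = exp(-r*dt) * [p*0.039366 + (1-p)*0.000000] = 0.021177; exercise = 0.000000; V(1,1) = max -> 0.021177
  V(0,0) = exp(-r*dt) * [p*0.118136 + (1-p)*0.021177] = 0.073098; exercise = 0.000000; V(0,0) = max -> 0.073098


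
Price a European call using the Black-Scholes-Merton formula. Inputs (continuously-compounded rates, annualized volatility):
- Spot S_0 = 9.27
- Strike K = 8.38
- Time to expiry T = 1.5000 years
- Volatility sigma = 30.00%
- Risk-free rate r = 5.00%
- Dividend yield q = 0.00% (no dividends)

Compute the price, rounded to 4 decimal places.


d1 = (ln(S/K) + (r - q + 0.5*sigma^2) * T) / (sigma * sqrt(T)) = 0.66254742
d2 = d1 - sigma * sqrt(T) = 0.29512395
exp(-rT) = 0.92774349; exp(-qT) = 1.00000000
C = S_0 * exp(-qT) * N(d1) - K * exp(-rT) * N(d2)
N(d1) = 0.74618977; N(d2) = 0.61605040
C = 9.2700 * 1.00000000 * 0.74618977 - 8.3800 * 0.92774349 * 0.61605040 = 2.1277

Answer: Price = 2.1277


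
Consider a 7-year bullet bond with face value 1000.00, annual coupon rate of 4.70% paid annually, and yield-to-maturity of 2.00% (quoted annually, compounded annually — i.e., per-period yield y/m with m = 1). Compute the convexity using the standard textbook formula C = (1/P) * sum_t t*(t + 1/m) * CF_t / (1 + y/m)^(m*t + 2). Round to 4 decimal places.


Coupon per period c = face * coupon_rate / m = 47.000000
Periods per year m = 1; per-period yield y/m = 0.020000
Number of cashflows N = 7
Cashflows (t years, CF_t, discount factor 1/(1+y/m)^(m*t), PV):
  t = 1.0000: CF_t = 47.000000, DF = 0.980392, PV = 46.078431
  t = 2.0000: CF_t = 47.000000, DF = 0.961169, PV = 45.174933
  t = 3.0000: CF_t = 47.000000, DF = 0.942322, PV = 44.289150
  t = 4.0000: CF_t = 47.000000, DF = 0.923845, PV = 43.420735
  t = 5.0000: CF_t = 47.000000, DF = 0.905731, PV = 42.569348
  t = 6.0000: CF_t = 47.000000, DF = 0.887971, PV = 41.734655
  t = 7.0000: CF_t = 1047.000000, DF = 0.870560, PV = 911.476507
Price P = sum_t PV_t = 1174.743759
Convexity numerator sum_t t*(t + 1/m) * CF_t / (1+y/m)^(m*t + 2):
  t = 1.0000: term = 88.578299
  t = 2.0000: term = 260.524410
  t = 3.0000: term = 510.832177
  t = 4.0000: term = 834.693099
  t = 5.0000: term = 1227.489852
  t = 6.0000: term = 1684.789993
  t = 7.0000: term = 49060.634749
Convexity = (1/P) * sum = 53667.542579 / 1174.743759 = 45.684467

Answer: Convexity = 45.6845


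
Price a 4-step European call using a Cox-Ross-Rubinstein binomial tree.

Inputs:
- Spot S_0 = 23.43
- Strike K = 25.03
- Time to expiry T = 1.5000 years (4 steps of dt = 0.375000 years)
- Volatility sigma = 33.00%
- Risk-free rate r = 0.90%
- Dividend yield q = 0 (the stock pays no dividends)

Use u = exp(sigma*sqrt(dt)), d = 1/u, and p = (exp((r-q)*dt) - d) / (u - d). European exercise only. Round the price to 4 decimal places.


dt = T/N = 0.375000
u = exp(sigma*sqrt(dt)) = 1.223949; d = 1/u = 0.817027
p = (exp((r-q)*dt) - d) / (u - d) = 0.457958
Discount per step: exp(-r*dt) = 0.996631
Stock lattice S(k, i) with i counting down-moves:
  k=0: S(0,0) = 23.4300
  k=1: S(1,0) = 28.6771; S(1,1) = 19.1429
  k=2: S(2,0) = 35.0994; S(2,1) = 23.4300; S(2,2) = 15.6403
  k=3: S(3,0) = 42.9599; S(3,1) = 28.6771; S(3,2) = 19.1429; S(3,3) = 12.7786
  k=4: S(4,0) = 52.5807; S(4,1) = 35.0994; S(4,2) = 23.4300; S(4,3) = 15.6403; S(4,4) = 10.4404
Terminal payoffs V(N, i) = max(S_T - K, 0):
  V(4,0) = 27.550686; V(4,1) = 10.069366; V(4,2) = 0.000000; V(4,3) = 0.000000; V(4,4) = 0.000000
Backward induction: V(k, i) = exp(-r*dt) * [p * V(k+1, i) + (1-p) * V(k+1, i+1)].
  V(3,0) = exp(-r*dt) * [p*27.550686 + (1-p)*10.069366] = 18.014184
  V(3,1) = exp(-r*dt) * [p*10.069366 + (1-p)*0.000000] = 4.595814
  V(3,2) = exp(-r*dt) * [p*0.000000 + (1-p)*0.000000] = 0.000000
  V(3,3) = exp(-r*dt) * [p*0.000000 + (1-p)*0.000000] = 0.000000
  V(2,0) = exp(-r*dt) * [p*18.014184 + (1-p)*4.595814] = 10.704681
  V(2,1) = exp(-r*dt) * [p*4.595814 + (1-p)*0.000000] = 2.097601
  V(2,2) = exp(-r*dt) * [p*0.000000 + (1-p)*0.000000] = 0.000000
  V(1,0) = exp(-r*dt) * [p*10.704681 + (1-p)*2.097601] = 6.018938
  V(1,1) = exp(-r*dt) * [p*2.097601 + (1-p)*0.000000] = 0.957377
  V(0,0) = exp(-r*dt) * [p*6.018938 + (1-p)*0.957377] = 3.264326

Answer: Price = V(0,0) = 3.2643


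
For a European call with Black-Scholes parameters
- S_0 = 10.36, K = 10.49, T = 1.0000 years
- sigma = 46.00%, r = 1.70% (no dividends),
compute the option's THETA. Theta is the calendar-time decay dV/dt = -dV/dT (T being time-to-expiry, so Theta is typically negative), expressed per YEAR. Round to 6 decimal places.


Answer: Theta = -0.996034

Derivation:
d1 = 0.2398474227; d2 = -0.2201525773
phi(d1) = 0.3876308048; exp(-qT) = 1.0000000000; exp(-rT) = 0.9831436846
Theta = -S*exp(-qT)*phi(d1)*sigma/(2*sqrt(T)) - r*K*exp(-rT)*N(d2) + q*S*exp(-qT)*N(d1)
N(d1) = 0.5947757291; N(d2) = 0.4128761642; sqrt(T) = 1.0000000000
Term 1 = -10.3600 * 1.0000000000 * 0.3876308048 * 0.4600 / (2 * 1.0000000000) = -0.9236466817
Term 2 = -0.0170 * 10.4900 * 0.9831436846 * 0.4128761642 = -0.0723871061
Term 3 = 0 (no dividend yield, q = 0)
Theta = -0.9236466817 + (-0.0723871061) + (0.0000000000) = -0.996034


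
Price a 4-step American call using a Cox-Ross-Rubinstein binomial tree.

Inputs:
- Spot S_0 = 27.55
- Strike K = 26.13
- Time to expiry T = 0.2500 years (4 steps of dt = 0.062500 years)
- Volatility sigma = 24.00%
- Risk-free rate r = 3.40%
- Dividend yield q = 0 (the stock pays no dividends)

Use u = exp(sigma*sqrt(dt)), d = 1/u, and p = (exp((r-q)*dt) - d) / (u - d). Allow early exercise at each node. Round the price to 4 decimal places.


Answer: Price = V(0,0) = 2.3272

Derivation:
dt = T/N = 0.062500
u = exp(sigma*sqrt(dt)) = 1.061837; d = 1/u = 0.941765
p = (exp((r-q)*dt) - d) / (u - d) = 0.502721
Discount per step: exp(-r*dt) = 0.997877
Stock lattice S(k, i) with i counting down-moves:
  k=0: S(0,0) = 27.5500
  k=1: S(1,0) = 29.2536; S(1,1) = 25.9456
  k=2: S(2,0) = 31.0625; S(2,1) = 27.5500; S(2,2) = 24.4347
  k=3: S(3,0) = 32.9833; S(3,1) = 29.2536; S(3,2) = 25.9456; S(3,3) = 23.0117
  k=4: S(4,0) = 35.0229; S(4,1) = 31.0625; S(4,2) = 27.5500; S(4,3) = 24.4347; S(4,4) = 21.6716
Terminal payoffs V(N, i) = max(S_T - K, 0):
  V(4,0) = 8.892914; V(4,1) = 4.932538; V(4,2) = 1.420000; V(4,3) = 0.000000; V(4,4) = 0.000000
Backward induction: V(k, i) = exp(-r*dt) * [p * V(k+1, i) + (1-p) * V(k+1, i+1)]; then take max(V_cont, immediate exercise) for American.
  V(3,0) = exp(-r*dt) * [p*8.892914 + (1-p)*4.932538] = 6.908806; exercise = 6.853338; V(3,0) = max -> 6.908806
  V(3,1) = exp(-r*dt) * [p*4.932538 + (1-p)*1.420000] = 3.179064; exercise = 3.123597; V(3,1) = max -> 3.179064
  V(3,2) = exp(-r*dt) * [p*1.420000 + (1-p)*0.000000] = 0.712349; exercise = 0.000000; V(3,2) = max -> 0.712349
  V(3,3) = exp(-r*dt) * [p*0.000000 + (1-p)*0.000000] = 0.000000; exercise = 0.000000; V(3,3) = max -> 0.000000
  V(2,0) = exp(-r*dt) * [p*6.908806 + (1-p)*3.179064] = 5.043355; exercise = 4.932538; V(2,0) = max -> 5.043355
  V(2,1) = exp(-r*dt) * [p*3.179064 + (1-p)*0.712349] = 1.948274; exercise = 1.420000; V(2,1) = max -> 1.948274
  V(2,2) = exp(-r*dt) * [p*0.712349 + (1-p)*0.000000] = 0.357352; exercise = 0.000000; V(2,2) = max -> 0.357352
  V(1,0) = exp(-r*dt) * [p*5.043355 + (1-p)*1.948274] = 3.496798; exercise = 3.123597; V(1,0) = max -> 3.496798
  V(1,1) = exp(-r*dt) * [p*1.948274 + (1-p)*0.357352] = 1.154686; exercise = 0.000000; V(1,1) = max -> 1.154686
  V(0,0) = exp(-r*dt) * [p*3.496798 + (1-p)*1.154686] = 2.327164; exercise = 1.420000; V(0,0) = max -> 2.327164


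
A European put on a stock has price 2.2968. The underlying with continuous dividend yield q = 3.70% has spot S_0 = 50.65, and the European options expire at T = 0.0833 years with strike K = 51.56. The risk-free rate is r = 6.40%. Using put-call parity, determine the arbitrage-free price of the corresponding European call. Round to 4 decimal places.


Put-call parity: C - P = S_0 * exp(-qT) - K * exp(-rT).
S_0 * exp(-qT) = 50.6500 * 0.99692264 = 50.49413196
K * exp(-rT) = 51.5600 * 0.99468299 = 51.28585474
C = P + S*exp(-qT) - K*exp(-rT)
C = 2.2968 + 50.49413196 - 51.28585474 = 1.5051

Answer: Call price = 1.5051


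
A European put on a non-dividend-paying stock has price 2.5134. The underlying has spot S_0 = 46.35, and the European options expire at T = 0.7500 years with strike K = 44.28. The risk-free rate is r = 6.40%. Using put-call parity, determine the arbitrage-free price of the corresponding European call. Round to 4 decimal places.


Put-call parity: C - P = S_0 * exp(-qT) - K * exp(-rT).
S_0 * exp(-qT) = 46.3500 * 1.00000000 = 46.35000000
K * exp(-rT) = 44.2800 * 0.95313379 = 42.20476409
C = P + S*exp(-qT) - K*exp(-rT)
C = 2.5134 + 46.35000000 - 42.20476409 = 6.6586

Answer: Call price = 6.6586


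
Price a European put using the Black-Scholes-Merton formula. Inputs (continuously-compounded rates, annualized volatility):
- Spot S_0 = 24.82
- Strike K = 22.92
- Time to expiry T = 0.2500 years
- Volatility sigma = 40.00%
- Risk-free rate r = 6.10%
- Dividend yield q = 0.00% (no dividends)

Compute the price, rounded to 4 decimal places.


Answer: Price = 0.9718

Derivation:
d1 = (ln(S/K) + (r - q + 0.5*sigma^2) * T) / (sigma * sqrt(T)) = 0.57444944
d2 = d1 - sigma * sqrt(T) = 0.37444944
exp(-rT) = 0.98486569; exp(-qT) = 1.00000000
P = K * exp(-rT) * N(-d2) - S_0 * exp(-qT) * N(-d1)
N(-d1) = 0.28283185; N(-d2) = 0.35403498
P = 22.9200 * 0.98486569 * 0.35403498 - 24.8200 * 1.00000000 * 0.28283185 = 0.9718


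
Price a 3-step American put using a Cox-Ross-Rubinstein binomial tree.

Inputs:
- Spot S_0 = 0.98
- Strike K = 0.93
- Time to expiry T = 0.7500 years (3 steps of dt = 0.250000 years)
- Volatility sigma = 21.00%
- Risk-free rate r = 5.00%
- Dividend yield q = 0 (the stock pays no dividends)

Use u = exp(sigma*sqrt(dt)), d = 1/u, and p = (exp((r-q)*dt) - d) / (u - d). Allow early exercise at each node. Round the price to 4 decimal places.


dt = T/N = 0.250000
u = exp(sigma*sqrt(dt)) = 1.110711; d = 1/u = 0.900325
p = (exp((r-q)*dt) - d) / (u - d) = 0.533562
Discount per step: exp(-r*dt) = 0.987578
Stock lattice S(k, i) with i counting down-moves:
  k=0: S(0,0) = 0.9800
  k=1: S(1,0) = 1.0885; S(1,1) = 0.8823
  k=2: S(2,0) = 1.2090; S(2,1) = 0.9800; S(2,2) = 0.7944
  k=3: S(3,0) = 1.3429; S(3,1) = 1.0885; S(3,2) = 0.8823; S(3,3) = 0.7152
Terminal payoffs V(N, i) = max(K - S_T, 0):
  V(3,0) = 0.000000; V(3,1) = 0.000000; V(3,2) = 0.047682; V(3,3) = 0.214807
Backward induction: V(k, i) = exp(-r*dt) * [p * V(k+1, i) + (1-p) * V(k+1, i+1)]; then take max(V_cont, immediate exercise) for American.
  V(2,0) = exp(-r*dt) * [p*0.000000 + (1-p)*0.000000] = 0.000000; exercise = 0.000000; V(2,0) = max -> 0.000000
  V(2,1) = exp(-r*dt) * [p*0.000000 + (1-p)*0.047682] = 0.021964; exercise = 0.000000; V(2,1) = max -> 0.021964
  V(2,2) = exp(-r*dt) * [p*0.047682 + (1-p)*0.214807] = 0.124075; exercise = 0.135627; V(2,2) = max -> 0.135627
  V(1,0) = exp(-r*dt) * [p*0.000000 + (1-p)*0.021964] = 0.010118; exercise = 0.000000; V(1,0) = max -> 0.010118
  V(1,1) = exp(-r*dt) * [p*0.021964 + (1-p)*0.135627] = 0.074050; exercise = 0.047682; V(1,1) = max -> 0.074050
  V(0,0) = exp(-r*dt) * [p*0.010118 + (1-p)*0.074050] = 0.039442; exercise = 0.000000; V(0,0) = max -> 0.039442

Answer: Price = V(0,0) = 0.0394


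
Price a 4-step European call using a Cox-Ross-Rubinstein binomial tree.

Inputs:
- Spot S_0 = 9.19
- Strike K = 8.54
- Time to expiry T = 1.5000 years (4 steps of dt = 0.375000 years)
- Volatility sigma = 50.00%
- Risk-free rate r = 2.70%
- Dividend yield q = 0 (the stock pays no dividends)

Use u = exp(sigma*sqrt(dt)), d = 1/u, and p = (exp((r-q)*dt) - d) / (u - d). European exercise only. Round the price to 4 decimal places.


Answer: Price = V(0,0) = 2.5937

Derivation:
dt = T/N = 0.375000
u = exp(sigma*sqrt(dt)) = 1.358235; d = 1/u = 0.736250
p = (exp((r-q)*dt) - d) / (u - d) = 0.440407
Discount per step: exp(-r*dt) = 0.989926
Stock lattice S(k, i) with i counting down-moves:
  k=0: S(0,0) = 9.1900
  k=1: S(1,0) = 12.4822; S(1,1) = 6.7661
  k=2: S(2,0) = 16.9537; S(2,1) = 9.1900; S(2,2) = 4.9816
  k=3: S(3,0) = 23.0272; S(3,1) = 12.4822; S(3,2) = 6.7661; S(3,3) = 3.6677
  k=4: S(4,0) = 31.2763; S(4,1) = 16.9537; S(4,2) = 9.1900; S(4,3) = 4.9816; S(4,4) = 2.7003
Terminal payoffs V(N, i) = max(S_T - K, 0):
  V(4,0) = 22.736306; V(4,1) = 8.413739; V(4,2) = 0.650000; V(4,3) = 0.000000; V(4,4) = 0.000000
Backward induction: V(k, i) = exp(-r*dt) * [p * V(k+1, i) + (1-p) * V(k+1, i+1)].
  V(3,0) = exp(-r*dt) * [p*22.736306 + (1-p)*8.413739] = 14.573196
  V(3,1) = exp(-r*dt) * [p*8.413739 + (1-p)*0.650000] = 4.028213
  V(3,2) = exp(-r*dt) * [p*0.650000 + (1-p)*0.000000] = 0.283381
  V(3,3) = exp(-r*dt) * [p*0.000000 + (1-p)*0.000000] = 0.000000
  V(2,0) = exp(-r*dt) * [p*14.573196 + (1-p)*4.028213] = 8.584934
  V(2,1) = exp(-r*dt) * [p*4.028213 + (1-p)*0.283381] = 1.913162
  V(2,2) = exp(-r*dt) * [p*0.283381 + (1-p)*0.000000] = 0.123546
  V(1,0) = exp(-r*dt) * [p*8.584934 + (1-p)*1.913162] = 4.802585
  V(1,1) = exp(-r*dt) * [p*1.913162 + (1-p)*0.123546] = 0.902521
  V(0,0) = exp(-r*dt) * [p*4.802585 + (1-p)*0.902521] = 2.593742


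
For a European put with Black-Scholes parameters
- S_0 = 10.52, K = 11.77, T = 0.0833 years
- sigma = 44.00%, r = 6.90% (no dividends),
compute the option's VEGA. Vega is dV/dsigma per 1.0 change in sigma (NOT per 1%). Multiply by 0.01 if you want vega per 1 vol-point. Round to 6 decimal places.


d1 = -0.7753625646; d2 = -0.9023542179
phi(d1) = 0.2953683414; exp(-qT) = 1.0000000000; exp(-rT) = 0.9942687864
Vega = S * exp(-qT) * phi(d1) * sqrt(T) = 10.5200 * 1.0000000000 * 0.2953683414 * 0.2886173938 = 0.896814

Answer: Vega = 0.896814


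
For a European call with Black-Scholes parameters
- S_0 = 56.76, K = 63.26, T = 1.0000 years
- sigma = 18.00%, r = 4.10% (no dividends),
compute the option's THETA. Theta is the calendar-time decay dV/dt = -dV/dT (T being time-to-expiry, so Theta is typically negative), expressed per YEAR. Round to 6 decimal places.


d1 = -0.2845631421; d2 = -0.4645631421
phi(d1) = 0.3831124905; exp(-qT) = 1.0000000000; exp(-rT) = 0.9598291299
Theta = -S*exp(-qT)*phi(d1)*sigma/(2*sqrt(T)) - r*K*exp(-rT)*N(d2) + q*S*exp(-qT)*N(d1)
N(d1) = 0.3879894263; N(d2) = 0.3211221661; sqrt(T) = 1.0000000000
Term 1 = -56.7600 * 1.0000000000 * 0.3831124905 * 0.1800 / (2 * 1.0000000000) = -1.9570918465
Term 2 = -0.0410 * 63.2600 * 0.9598291299 * 0.3211221661 = -0.7994241341
Term 3 = 0 (no dividend yield, q = 0)
Theta = -1.9570918465 + (-0.7994241341) + (0.0000000000) = -2.756516

Answer: Theta = -2.756516


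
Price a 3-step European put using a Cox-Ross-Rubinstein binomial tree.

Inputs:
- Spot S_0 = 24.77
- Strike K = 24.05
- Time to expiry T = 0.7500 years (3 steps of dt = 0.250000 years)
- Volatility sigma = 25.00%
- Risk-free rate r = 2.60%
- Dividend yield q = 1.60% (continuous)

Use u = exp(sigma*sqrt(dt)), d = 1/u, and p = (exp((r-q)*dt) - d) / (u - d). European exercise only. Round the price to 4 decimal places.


dt = T/N = 0.250000
u = exp(sigma*sqrt(dt)) = 1.133148; d = 1/u = 0.882497
p = (exp((r-q)*dt) - d) / (u - d) = 0.478777
Discount per step: exp(-r*dt) = 0.993521
Stock lattice S(k, i) with i counting down-moves:
  k=0: S(0,0) = 24.7700
  k=1: S(1,0) = 28.0681; S(1,1) = 21.8594
  k=2: S(2,0) = 31.8053; S(2,1) = 24.7700; S(2,2) = 19.2909
  k=3: S(3,0) = 36.0401; S(3,1) = 28.0681; S(3,2) = 21.8594; S(3,3) = 17.0242
Terminal payoffs V(N, i) = max(K - S_T, 0):
  V(3,0) = 0.000000; V(3,1) = 0.000000; V(3,2) = 2.190552; V(3,3) = 7.025845
Backward induction: V(k, i) = exp(-r*dt) * [p * V(k+1, i) + (1-p) * V(k+1, i+1)].
  V(2,0) = exp(-r*dt) * [p*0.000000 + (1-p)*0.000000] = 0.000000
  V(2,1) = exp(-r*dt) * [p*0.000000 + (1-p)*2.190552] = 1.134368
  V(2,2) = exp(-r*dt) * [p*2.190552 + (1-p)*7.025845] = 4.680296
  V(1,0) = exp(-r*dt) * [p*0.000000 + (1-p)*1.134368] = 0.587428
  V(1,1) = exp(-r*dt) * [p*1.134368 + (1-p)*4.680296] = 2.963263
  V(0,0) = exp(-r*dt) * [p*0.587428 + (1-p)*2.963263] = 1.813939

Answer: Price = V(0,0) = 1.8139


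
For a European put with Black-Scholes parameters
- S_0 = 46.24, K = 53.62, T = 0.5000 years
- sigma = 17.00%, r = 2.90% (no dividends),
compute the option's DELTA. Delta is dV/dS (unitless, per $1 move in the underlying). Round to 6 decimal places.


Answer: Delta = -0.853396

Derivation:
d1 = -1.0511093091; d2 = -1.1713174619
phi(d1) = 0.2296143944; exp(-qT) = 1.0000000000; exp(-rT) = 0.9856046187
N(-d1) = 0.8533958055
Delta = -exp(-qT) * N(-d1) = -1.0000000000 * 0.8533958055 = -0.853396


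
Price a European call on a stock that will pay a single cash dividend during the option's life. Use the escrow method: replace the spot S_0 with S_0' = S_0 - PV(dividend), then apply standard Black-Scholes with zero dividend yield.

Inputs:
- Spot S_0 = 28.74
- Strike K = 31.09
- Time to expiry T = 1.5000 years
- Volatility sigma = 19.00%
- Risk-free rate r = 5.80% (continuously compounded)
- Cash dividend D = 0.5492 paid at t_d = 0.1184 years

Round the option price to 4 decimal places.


Answer: Price = 2.4760

Derivation:
PV(D) = D * exp(-r * t_d) = 0.5492 * 0.99315633 = 0.54544145
S_0' = S_0 - PV(D) = 28.7400 - 0.54544145 = 28.19455855
d1 = (ln(S_0'/K) + (r + sigma^2/2)*T) / (sigma*sqrt(T)) = 0.07012320
d2 = d1 - sigma*sqrt(T) = -0.16257832
exp(-rT) = 0.91667710
N(d1) = 0.52795220; N(d2) = 0.43542523
C = S_0' * N(d1) - K * exp(-rT) * N(d2) = 28.19455855 * 0.52795220 - 31.0900 * 0.91667710 * 0.43542523 = 2.4760


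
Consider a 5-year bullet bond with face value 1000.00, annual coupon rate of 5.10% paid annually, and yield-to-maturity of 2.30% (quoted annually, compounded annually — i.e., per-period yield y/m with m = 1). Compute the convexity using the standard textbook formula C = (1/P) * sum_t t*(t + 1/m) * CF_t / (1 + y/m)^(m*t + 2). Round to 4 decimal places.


Coupon per period c = face * coupon_rate / m = 51.000000
Periods per year m = 1; per-period yield y/m = 0.023000
Number of cashflows N = 5
Cashflows (t years, CF_t, discount factor 1/(1+y/m)^(m*t), PV):
  t = 1.0000: CF_t = 51.000000, DF = 0.977517, PV = 49.853372
  t = 2.0000: CF_t = 51.000000, DF = 0.955540, PV = 48.732524
  t = 3.0000: CF_t = 51.000000, DF = 0.934056, PV = 47.636876
  t = 4.0000: CF_t = 51.000000, DF = 0.913056, PV = 46.565861
  t = 5.0000: CF_t = 1051.000000, DF = 0.892528, PV = 938.046889
Price P = sum_t PV_t = 1130.835523
Convexity numerator sum_t t*(t + 1/m) * CF_t / (1+y/m)^(m*t + 2):
  t = 1.0000: term = 95.273752
  t = 2.0000: term = 279.395168
  t = 3.0000: term = 546.227113
  t = 4.0000: term = 889.910579
  t = 5.0000: term = 26890.231107
Convexity = (1/P) * sum = 28701.037720 / 1130.835523 = 25.380382

Answer: Convexity = 25.3804


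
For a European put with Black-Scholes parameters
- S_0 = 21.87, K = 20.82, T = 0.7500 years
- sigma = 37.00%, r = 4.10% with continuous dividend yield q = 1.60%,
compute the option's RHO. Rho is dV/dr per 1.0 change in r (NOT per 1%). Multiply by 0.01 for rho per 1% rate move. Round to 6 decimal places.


d1 = 0.3722794217; d2 = 0.0518500223
phi(d1) = 0.3722332827; exp(-qT) = 0.9880717129; exp(-rT) = 0.9697179723
N(-d2) = 0.4793240986
Rho = -K*T*exp(-rT)*N(-d2) = -20.8200 * 0.7500 * 0.9697179723 * 0.4793240986 = -7.257996

Answer: Rho = -7.257996


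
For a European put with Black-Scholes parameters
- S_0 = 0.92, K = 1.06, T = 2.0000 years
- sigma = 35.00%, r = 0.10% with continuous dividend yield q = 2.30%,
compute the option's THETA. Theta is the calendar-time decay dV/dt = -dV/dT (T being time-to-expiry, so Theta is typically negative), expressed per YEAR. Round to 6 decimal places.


d1 = -0.1275833110; d2 = -0.6225580578
phi(d1) = 0.3957085657; exp(-qT) = 0.9550419622; exp(-rT) = 0.9980019987
Theta = -S*exp(-qT)*phi(d1)*sigma/(2*sqrt(T)) + r*K*exp(-rT)*N(-d2) - q*S*exp(-qT)*N(-d1)
N(-d1) = 0.5507606305; N(-d2) = 0.7332125098; sqrt(T) = 1.4142135624
Term 1 = -0.9200 * 0.9550419622 * 0.3957085657 * 0.3500 / (2 * 1.4142135624) = -0.0430238017
Term 2 = 0.0010 * 1.0600 * 0.9980019987 * 0.7332125098 = 0.0007756524
Term 3 = -0.0230 * 0.9200 * 0.9550419622 * 0.5507606305 = -0.0111301497
Theta = -0.0430238017 + (0.0007756524) + (-0.0111301497) = -0.053378

Answer: Theta = -0.053378


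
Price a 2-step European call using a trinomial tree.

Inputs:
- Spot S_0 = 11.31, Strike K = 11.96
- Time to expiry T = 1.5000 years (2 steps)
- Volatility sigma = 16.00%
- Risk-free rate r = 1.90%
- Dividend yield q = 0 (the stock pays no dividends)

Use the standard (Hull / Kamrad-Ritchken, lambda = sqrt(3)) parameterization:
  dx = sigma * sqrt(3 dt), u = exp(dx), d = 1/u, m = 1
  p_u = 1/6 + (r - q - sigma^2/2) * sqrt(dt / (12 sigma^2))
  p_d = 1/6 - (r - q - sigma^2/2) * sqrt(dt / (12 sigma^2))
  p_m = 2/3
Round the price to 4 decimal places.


dt = T/N = 0.750000; dx = sigma*sqrt(3*dt) = 0.240000
u = exp(dx) = 1.271249; d = 1/u = 0.786628
p_u = 0.176354, p_m = 0.666667, p_d = 0.156979
Discount per step: exp(-r*dt) = 0.985851
Stock lattice S(k, j) with j the centered position index:
  k=0: S(0,+0) = 11.3100
  k=1: S(1,-1) = 8.8968; S(1,+0) = 11.3100; S(1,+1) = 14.3778
  k=2: S(2,-2) = 6.9984; S(2,-1) = 8.8968; S(2,+0) = 11.3100; S(2,+1) = 14.3778; S(2,+2) = 18.2778
Terminal payoffs V(N, j) = max(S_T - K, 0):
  V(2,-2) = 0.000000; V(2,-1) = 0.000000; V(2,+0) = 0.000000; V(2,+1) = 2.417828; V(2,+2) = 6.317801
Backward induction: V(k, j) = exp(-r*dt) * [p_u * V(k+1, j+1) + p_m * V(k+1, j) + p_d * V(k+1, j-1)]
  V(1,-1) = exp(-r*dt) * [p_u*0.000000 + p_m*0.000000 + p_d*0.000000] = 0.000000
  V(1,+0) = exp(-r*dt) * [p_u*2.417828 + p_m*0.000000 + p_d*0.000000] = 0.420361
  V(1,+1) = exp(-r*dt) * [p_u*6.317801 + p_m*2.417828 + p_d*0.000000] = 2.687485
  V(0,+0) = exp(-r*dt) * [p_u*2.687485 + p_m*0.420361 + p_d*0.000000] = 0.743519

Answer: Price = V(0,0) = 0.7435


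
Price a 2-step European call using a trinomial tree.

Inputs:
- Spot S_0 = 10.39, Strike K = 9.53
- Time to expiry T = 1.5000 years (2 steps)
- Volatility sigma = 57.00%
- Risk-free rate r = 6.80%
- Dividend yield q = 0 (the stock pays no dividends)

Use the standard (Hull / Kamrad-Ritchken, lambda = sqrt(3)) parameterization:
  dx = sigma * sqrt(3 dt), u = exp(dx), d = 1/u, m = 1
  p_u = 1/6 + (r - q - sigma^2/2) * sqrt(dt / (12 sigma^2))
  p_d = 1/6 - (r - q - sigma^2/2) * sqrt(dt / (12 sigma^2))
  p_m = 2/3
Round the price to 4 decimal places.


dt = T/N = 0.750000; dx = sigma*sqrt(3*dt) = 0.855000
u = exp(dx) = 2.351374; d = 1/u = 0.425283
p_u = 0.125241, p_m = 0.666667, p_d = 0.208092
Discount per step: exp(-r*dt) = 0.950279
Stock lattice S(k, j) with j the centered position index:
  k=0: S(0,+0) = 10.3900
  k=1: S(1,-1) = 4.4187; S(1,+0) = 10.3900; S(1,+1) = 24.4308
  k=2: S(2,-2) = 1.8792; S(2,-1) = 4.4187; S(2,+0) = 10.3900; S(2,+1) = 24.4308; S(2,+2) = 57.4459
Terminal payoffs V(N, j) = max(S_T - K, 0):
  V(2,-2) = 0.000000; V(2,-1) = 0.000000; V(2,+0) = 0.860000; V(2,+1) = 14.900780; V(2,+2) = 47.915910
Backward induction: V(k, j) = exp(-r*dt) * [p_u * V(k+1, j+1) + p_m * V(k+1, j) + p_d * V(k+1, j-1)]
  V(1,-1) = exp(-r*dt) * [p_u*0.860000 + p_m*0.000000 + p_d*0.000000] = 0.102352
  V(1,+0) = exp(-r*dt) * [p_u*14.900780 + p_m*0.860000 + p_d*0.000000] = 2.318229
  V(1,+1) = exp(-r*dt) * [p_u*47.915910 + p_m*14.900780 + p_d*0.860000] = 15.312657
  V(0,+0) = exp(-r*dt) * [p_u*15.312657 + p_m*2.318229 + p_d*0.102352] = 3.311304

Answer: Price = V(0,0) = 3.3113


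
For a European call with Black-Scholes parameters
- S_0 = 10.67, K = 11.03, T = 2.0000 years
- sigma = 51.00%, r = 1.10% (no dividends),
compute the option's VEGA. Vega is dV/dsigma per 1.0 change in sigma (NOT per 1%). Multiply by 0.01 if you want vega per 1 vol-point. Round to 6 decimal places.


d1 = 0.3451197309; d2 = -0.3761291860
phi(d1) = 0.3758773643; exp(-qT) = 1.0000000000; exp(-rT) = 0.9782402351
Vega = S * exp(-qT) * phi(d1) * sqrt(T) = 10.6700 * 1.0000000000 * 0.3758773643 * 1.4142135624 = 5.671861

Answer: Vega = 5.671861


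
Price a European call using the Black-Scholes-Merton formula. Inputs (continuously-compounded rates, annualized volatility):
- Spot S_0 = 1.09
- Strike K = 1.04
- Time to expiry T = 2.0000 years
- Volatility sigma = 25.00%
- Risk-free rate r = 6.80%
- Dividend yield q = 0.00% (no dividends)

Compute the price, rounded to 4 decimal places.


d1 = (ln(S/K) + (r - q + 0.5*sigma^2) * T) / (sigma * sqrt(T)) = 0.69425719
d2 = d1 - sigma * sqrt(T) = 0.34070380
exp(-rT) = 0.87284263; exp(-qT) = 1.00000000
C = S_0 * exp(-qT) * N(d1) - K * exp(-rT) * N(d2)
N(d1) = 0.75623953; N(d2) = 0.63333671
C = 1.0900 * 1.00000000 * 0.75623953 - 1.0400 * 0.87284263 * 0.63333671 = 0.2494

Answer: Price = 0.2494
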